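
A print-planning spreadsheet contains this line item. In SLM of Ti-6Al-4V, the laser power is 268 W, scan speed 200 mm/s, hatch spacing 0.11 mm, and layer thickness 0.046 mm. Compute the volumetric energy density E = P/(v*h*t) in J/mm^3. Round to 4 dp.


E = 268 / (200*0.11*0.046) = 264.8221 J/mm^3


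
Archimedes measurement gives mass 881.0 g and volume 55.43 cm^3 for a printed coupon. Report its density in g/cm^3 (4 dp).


rho = 881.0 / 55.43 = 15.8939 g/cm^3


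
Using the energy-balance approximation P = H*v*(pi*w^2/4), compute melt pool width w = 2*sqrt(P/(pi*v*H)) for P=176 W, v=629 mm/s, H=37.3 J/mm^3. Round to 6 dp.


w = 2*sqrt(176/(pi*629*37.3)) = 0.097731 mm


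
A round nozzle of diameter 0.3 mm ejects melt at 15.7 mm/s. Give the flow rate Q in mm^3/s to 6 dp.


A = pi*(0.3/2)^2 = 0.07068583 mm^2
Q = 0.07068583 * 15.7 = 1.109768 mm^3/s


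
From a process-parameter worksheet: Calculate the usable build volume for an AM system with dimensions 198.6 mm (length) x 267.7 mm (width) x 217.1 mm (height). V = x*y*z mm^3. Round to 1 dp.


V = 198.6 * 267.7 * 217.1 = 11542169.3 mm^3


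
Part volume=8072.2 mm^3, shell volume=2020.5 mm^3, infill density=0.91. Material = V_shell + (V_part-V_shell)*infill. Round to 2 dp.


V_infill = (8072.2 - 2020.5) * 0.91 = 5507.05
V_total = 2020.5 + 5507.05 = 7527.55 mm^3


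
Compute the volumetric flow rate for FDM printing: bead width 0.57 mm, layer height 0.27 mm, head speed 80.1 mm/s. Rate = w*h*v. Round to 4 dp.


Rate = 0.57 * 0.27 * 80.1 = 12.3274 mm^3/s


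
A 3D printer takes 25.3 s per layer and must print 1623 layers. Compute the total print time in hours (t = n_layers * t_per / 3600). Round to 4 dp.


t = 1623 * 25.3 / 3600 = 11.4061 hrs


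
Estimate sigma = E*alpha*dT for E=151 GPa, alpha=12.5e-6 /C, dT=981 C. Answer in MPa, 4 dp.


sigma = 151*1000 * 12.5e-6 * 981 = 1851.6375 MPa


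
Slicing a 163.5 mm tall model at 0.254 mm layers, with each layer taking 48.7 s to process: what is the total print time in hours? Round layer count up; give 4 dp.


Layers = ceil(163.5/0.254) = 644
t = 644 * 48.7 / 3600 = 8.7119 hrs


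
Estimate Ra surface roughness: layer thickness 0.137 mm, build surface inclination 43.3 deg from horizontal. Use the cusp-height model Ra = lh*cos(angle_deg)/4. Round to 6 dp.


Ra = 0.137 * cos(43.3) / 4 = 0.024926 mm


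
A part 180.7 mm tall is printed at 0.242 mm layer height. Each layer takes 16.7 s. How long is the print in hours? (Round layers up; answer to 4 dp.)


Layers = ceil(180.7/0.242) = 747
t = 747 * 16.7 / 3600 = 3.4653 hrs


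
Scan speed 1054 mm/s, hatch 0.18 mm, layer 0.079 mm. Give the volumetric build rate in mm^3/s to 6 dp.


Rate = 1054 * 0.18 * 0.079 = 14.98788 mm^3/s


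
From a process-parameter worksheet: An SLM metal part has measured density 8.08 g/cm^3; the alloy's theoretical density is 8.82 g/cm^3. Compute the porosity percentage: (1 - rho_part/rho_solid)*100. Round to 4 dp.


Porosity = (1-8.08/8.82)*100 = 8.39 %


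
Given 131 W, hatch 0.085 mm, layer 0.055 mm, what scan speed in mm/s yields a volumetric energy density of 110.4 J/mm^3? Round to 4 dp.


v = 131 / (110.4*0.085*0.055) = 253.8169 mm/s


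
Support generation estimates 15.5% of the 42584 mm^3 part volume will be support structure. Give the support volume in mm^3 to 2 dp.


V_support = 42584 * 0.155 = 6600.52 mm^3


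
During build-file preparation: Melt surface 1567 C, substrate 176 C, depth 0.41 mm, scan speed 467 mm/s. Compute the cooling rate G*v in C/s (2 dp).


G = (1567-176)/0.41 = 3392.68292683 C/mm
CR = 3392.68292683 * 467 = 1584382.93 C/s


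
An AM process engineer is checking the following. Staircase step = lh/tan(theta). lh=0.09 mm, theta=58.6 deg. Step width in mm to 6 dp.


step = 0.09 / tan(58.6) = 0.054936 mm


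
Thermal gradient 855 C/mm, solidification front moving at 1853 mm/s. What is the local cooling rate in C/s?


CR = 855 * 1853 = 1584315 C/s


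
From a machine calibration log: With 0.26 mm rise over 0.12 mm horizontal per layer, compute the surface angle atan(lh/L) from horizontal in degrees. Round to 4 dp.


angle = atan(0.26/0.12) = 65.2249 degrees


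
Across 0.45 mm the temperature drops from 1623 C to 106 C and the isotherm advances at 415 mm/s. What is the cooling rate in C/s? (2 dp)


G = (1623-106)/0.45 = 3371.11111111 C/mm
CR = 3371.11111111 * 415 = 1399011.11 C/s


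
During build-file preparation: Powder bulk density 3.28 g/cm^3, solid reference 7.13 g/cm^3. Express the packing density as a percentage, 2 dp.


Packing = (3.28/7.13)*100 = 46.0 %


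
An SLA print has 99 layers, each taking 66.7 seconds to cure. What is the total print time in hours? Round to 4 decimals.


t = 99 * 66.7 / 3600 = 1.8343 hrs


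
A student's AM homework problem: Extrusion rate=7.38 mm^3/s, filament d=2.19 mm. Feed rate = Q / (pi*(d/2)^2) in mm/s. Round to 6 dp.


A = pi*(2.19/2)^2 = 3.766848
v = 7.38 / 3.766848 = 1.959198 mm/s


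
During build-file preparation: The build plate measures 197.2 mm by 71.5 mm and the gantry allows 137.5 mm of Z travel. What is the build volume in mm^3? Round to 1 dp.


V = 197.2 * 71.5 * 137.5 = 1938722.5 mm^3


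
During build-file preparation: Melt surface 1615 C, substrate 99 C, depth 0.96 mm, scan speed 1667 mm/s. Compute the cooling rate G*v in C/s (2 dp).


G = (1615-99)/0.96 = 1579.16666667 C/mm
CR = 1579.16666667 * 1667 = 2632470.83 C/s


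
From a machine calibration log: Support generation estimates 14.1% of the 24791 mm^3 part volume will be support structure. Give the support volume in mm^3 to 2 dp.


V_support = 24791 * 0.141 = 3495.53 mm^3


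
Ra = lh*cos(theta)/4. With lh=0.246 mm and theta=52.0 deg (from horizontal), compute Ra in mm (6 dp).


Ra = 0.246 * cos(52.0) / 4 = 0.037863 mm


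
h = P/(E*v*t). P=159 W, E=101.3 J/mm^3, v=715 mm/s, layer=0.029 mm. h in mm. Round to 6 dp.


h = 159 / (101.3*715*0.029) = 0.075698 mm


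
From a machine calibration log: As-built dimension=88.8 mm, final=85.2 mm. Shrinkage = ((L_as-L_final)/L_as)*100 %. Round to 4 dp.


Shrinkage = ((88.8-85.2)/88.8)*100 = 4.0541 %


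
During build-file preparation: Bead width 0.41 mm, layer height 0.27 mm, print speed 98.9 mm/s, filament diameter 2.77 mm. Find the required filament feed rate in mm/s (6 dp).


Q = 0.41 * 0.27 * 98.9 = 10.94823 mm^3/s
A_fil = pi*(2.77/2)^2 = 6.02628157 mm^2
v_feed = 10.94823 / 6.02628157 = 1.816747 mm/s


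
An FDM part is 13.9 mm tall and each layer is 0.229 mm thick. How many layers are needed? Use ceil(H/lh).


Layers = ceil(13.9/0.229) = 61


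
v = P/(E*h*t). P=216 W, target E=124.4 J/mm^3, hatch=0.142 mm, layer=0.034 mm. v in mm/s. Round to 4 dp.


v = 216 / (124.4*0.142*0.034) = 359.6384 mm/s


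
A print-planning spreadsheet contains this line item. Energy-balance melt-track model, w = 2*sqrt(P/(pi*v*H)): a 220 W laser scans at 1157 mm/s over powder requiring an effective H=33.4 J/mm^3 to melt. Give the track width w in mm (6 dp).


w = 2*sqrt(220/(pi*1157*33.4)) = 0.085139 mm


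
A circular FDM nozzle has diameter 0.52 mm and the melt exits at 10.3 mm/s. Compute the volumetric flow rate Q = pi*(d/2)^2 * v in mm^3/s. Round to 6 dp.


A = pi*(0.52/2)^2 = 0.21237166 mm^2
Q = 0.21237166 * 10.3 = 2.187428 mm^3/s


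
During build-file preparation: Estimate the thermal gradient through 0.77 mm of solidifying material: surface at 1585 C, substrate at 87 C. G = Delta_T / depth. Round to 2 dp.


G = (1585-87)/0.77 = 1945.45 C/mm


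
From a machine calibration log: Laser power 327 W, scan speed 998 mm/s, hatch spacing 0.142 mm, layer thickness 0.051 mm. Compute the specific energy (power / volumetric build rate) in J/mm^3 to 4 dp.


Build rate = 998 * 0.142 * 0.051 = 7.227516 mm^3/s
SE = 327 / 7.227516 = 45.2438 J/mm^3


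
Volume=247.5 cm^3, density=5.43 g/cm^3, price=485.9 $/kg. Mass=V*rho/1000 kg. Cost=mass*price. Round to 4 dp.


Mass = 247.5*5.43/1000 = 1.343925 kg
Cost = 1.343925 * 485.9 = 653.0132 $


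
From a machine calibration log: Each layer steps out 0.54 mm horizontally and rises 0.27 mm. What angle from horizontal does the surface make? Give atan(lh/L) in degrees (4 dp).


angle = atan(0.27/0.54) = 26.5651 degrees


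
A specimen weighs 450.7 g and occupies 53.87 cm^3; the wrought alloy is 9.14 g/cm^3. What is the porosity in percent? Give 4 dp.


rho_part = 450.7 / 53.87 = 8.36643772 g/cm^3
Porosity = (1 - 8.36643772/9.14)*100 = 8.4635 %


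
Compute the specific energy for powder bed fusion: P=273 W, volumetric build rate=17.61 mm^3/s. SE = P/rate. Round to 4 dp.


SE = 273 / 17.61 = 15.5026 J/mm^3


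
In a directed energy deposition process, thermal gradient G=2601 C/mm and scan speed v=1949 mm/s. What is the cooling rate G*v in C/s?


CR = 2601 * 1949 = 5069349 C/s


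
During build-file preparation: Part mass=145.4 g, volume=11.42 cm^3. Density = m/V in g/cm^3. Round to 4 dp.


rho = 145.4 / 11.42 = 12.732 g/cm^3


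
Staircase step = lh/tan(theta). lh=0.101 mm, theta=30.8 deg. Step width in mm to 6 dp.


step = 0.101 / tan(30.8) = 0.169429 mm


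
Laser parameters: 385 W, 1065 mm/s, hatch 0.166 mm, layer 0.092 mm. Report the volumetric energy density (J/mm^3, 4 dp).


E = 385 / (1065*0.166*0.092) = 23.6709 J/mm^3


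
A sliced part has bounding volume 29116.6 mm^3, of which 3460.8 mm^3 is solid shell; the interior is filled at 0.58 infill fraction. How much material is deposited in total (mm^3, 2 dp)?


V_infill = (29116.6 - 3460.8) * 0.58 = 14880.36
V_total = 3460.8 + 14880.36 = 18341.16 mm^3


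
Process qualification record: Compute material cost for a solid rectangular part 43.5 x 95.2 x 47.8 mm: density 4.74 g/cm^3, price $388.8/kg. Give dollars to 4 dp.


V = 43.5 * 95.2 * 47.8 = 197949.36 mm^3 = 197.94936 cm^3
Mass = 197.94936 * 4.74 / 1000 = 0.93827997 kg
Cost = 0.93827997 * 388.8 = 364.8033 $


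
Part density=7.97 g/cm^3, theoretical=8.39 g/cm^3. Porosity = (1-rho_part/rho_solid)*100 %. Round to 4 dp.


Porosity = (1-7.97/8.39)*100 = 5.006 %


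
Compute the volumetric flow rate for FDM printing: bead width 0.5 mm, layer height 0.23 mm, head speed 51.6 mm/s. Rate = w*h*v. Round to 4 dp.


Rate = 0.5 * 0.23 * 51.6 = 5.934 mm^3/s


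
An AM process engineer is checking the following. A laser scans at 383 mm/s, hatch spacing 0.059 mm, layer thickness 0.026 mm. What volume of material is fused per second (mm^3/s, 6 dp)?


Rate = 383 * 0.059 * 0.026 = 0.587522 mm^3/s


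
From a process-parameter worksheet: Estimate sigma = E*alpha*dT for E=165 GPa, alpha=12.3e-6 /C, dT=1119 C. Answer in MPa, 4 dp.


sigma = 165*1000 * 12.3e-6 * 1119 = 2271.0105 MPa


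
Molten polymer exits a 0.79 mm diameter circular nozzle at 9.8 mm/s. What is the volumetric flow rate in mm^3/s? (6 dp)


A = pi*(0.79/2)^2 = 0.49016699 mm^2
Q = 0.49016699 * 9.8 = 4.803637 mm^3/s


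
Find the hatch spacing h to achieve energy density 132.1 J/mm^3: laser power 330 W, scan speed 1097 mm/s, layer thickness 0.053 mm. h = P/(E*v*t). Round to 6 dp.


h = 330 / (132.1*1097*0.053) = 0.042966 mm


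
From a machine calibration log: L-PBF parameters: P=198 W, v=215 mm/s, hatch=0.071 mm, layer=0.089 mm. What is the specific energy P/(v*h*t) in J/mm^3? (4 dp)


Build rate = 215 * 0.071 * 0.089 = 1.358585 mm^3/s
SE = 198 / 1.358585 = 145.7399 J/mm^3


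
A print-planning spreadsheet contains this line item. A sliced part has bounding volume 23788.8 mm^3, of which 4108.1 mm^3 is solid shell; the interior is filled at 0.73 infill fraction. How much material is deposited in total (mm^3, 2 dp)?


V_infill = (23788.8 - 4108.1) * 0.73 = 14366.91
V_total = 4108.1 + 14366.91 = 18475.01 mm^3


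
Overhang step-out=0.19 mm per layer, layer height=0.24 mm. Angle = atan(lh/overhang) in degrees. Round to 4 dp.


angle = atan(0.24/0.19) = 51.6325 degrees


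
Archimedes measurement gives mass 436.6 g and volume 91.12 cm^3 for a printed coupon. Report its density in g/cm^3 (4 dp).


rho = 436.6 / 91.12 = 4.7915 g/cm^3


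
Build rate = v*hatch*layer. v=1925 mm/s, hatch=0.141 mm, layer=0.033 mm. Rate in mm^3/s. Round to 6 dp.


Rate = 1925 * 0.141 * 0.033 = 8.957025 mm^3/s


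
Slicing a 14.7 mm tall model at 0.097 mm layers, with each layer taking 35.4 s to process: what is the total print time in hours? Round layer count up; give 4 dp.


Layers = ceil(14.7/0.097) = 152
t = 152 * 35.4 / 3600 = 1.4947 hrs


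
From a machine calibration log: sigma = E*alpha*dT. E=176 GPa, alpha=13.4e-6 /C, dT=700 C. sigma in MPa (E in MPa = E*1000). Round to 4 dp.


sigma = 176*1000 * 13.4e-6 * 700 = 1650.88 MPa


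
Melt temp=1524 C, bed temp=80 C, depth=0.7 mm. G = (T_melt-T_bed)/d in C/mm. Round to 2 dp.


G = (1524-80)/0.7 = 2062.86 C/mm


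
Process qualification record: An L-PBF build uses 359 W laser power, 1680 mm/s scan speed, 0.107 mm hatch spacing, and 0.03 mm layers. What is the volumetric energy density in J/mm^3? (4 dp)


E = 359 / (1680*0.107*0.03) = 66.5702 J/mm^3


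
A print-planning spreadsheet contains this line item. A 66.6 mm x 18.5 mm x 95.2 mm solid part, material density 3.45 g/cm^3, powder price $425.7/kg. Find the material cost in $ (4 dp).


V = 66.6 * 18.5 * 95.2 = 117295.92 mm^3 = 117.29592 cm^3
Mass = 117.29592 * 3.45 / 1000 = 0.40467092 kg
Cost = 0.40467092 * 425.7 = 172.2684 $


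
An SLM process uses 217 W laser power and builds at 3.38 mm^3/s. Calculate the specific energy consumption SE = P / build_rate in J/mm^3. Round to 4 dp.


SE = 217 / 3.38 = 64.2012 J/mm^3


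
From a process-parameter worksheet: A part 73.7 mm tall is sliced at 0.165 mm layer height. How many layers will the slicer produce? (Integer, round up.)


Layers = ceil(73.7/0.165) = 447


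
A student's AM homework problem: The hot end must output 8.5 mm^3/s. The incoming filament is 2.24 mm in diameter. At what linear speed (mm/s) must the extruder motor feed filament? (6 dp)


A = pi*(2.24/2)^2 = 3.940814
v = 8.5 / 3.940814 = 2.156915 mm/s


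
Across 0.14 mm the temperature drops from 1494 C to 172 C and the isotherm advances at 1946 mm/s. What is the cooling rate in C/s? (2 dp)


G = (1494-172)/0.14 = 9442.85714286 C/mm
CR = 9442.85714286 * 1946 = 18375800.0 C/s


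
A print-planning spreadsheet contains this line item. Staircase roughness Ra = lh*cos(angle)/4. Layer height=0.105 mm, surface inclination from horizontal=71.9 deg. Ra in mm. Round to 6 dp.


Ra = 0.105 * cos(71.9) / 4 = 0.008155 mm


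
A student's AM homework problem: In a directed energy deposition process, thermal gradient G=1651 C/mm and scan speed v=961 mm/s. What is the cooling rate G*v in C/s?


CR = 1651 * 961 = 1586611 C/s


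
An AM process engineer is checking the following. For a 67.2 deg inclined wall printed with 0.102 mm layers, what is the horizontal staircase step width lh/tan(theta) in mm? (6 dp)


step = 0.102 / tan(67.2) = 0.042877 mm


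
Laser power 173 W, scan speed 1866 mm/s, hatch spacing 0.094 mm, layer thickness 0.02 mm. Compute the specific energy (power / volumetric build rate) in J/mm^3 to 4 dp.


Build rate = 1866 * 0.094 * 0.02 = 3.50808 mm^3/s
SE = 173 / 3.50808 = 49.3147 J/mm^3


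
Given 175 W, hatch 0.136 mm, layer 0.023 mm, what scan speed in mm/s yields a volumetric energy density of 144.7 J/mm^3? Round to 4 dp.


v = 175 / (144.7*0.136*0.023) = 386.6364 mm/s


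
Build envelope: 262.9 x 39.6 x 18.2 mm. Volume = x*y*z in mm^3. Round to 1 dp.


V = 262.9 * 39.6 * 18.2 = 189477.3 mm^3


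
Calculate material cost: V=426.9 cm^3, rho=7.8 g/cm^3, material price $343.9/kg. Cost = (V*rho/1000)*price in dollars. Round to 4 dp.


Mass = 426.9*7.8/1000 = 3.32982 kg
Cost = 3.32982 * 343.9 = 1145.1251 $


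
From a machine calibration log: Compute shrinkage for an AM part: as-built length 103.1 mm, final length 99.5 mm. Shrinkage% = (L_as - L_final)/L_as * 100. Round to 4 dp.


Shrinkage = ((103.1-99.5)/103.1)*100 = 3.4918 %


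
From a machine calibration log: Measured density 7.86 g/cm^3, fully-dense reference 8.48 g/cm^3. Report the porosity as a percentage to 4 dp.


Porosity = (1-7.86/8.48)*100 = 7.3113 %


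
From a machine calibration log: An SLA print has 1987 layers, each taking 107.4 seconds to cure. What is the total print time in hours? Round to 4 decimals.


t = 1987 * 107.4 / 3600 = 59.2788 hrs


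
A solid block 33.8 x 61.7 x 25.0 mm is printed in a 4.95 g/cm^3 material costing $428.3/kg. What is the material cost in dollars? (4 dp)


V = 33.8 * 61.7 * 25.0 = 52136.5 mm^3 = 52.1365 cm^3
Mass = 52.1365 * 4.95 / 1000 = 0.25807568 kg
Cost = 0.25807568 * 428.3 = 110.5338 $


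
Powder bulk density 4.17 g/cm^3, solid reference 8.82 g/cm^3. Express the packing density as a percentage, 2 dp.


Packing = (4.17/8.82)*100 = 47.28 %


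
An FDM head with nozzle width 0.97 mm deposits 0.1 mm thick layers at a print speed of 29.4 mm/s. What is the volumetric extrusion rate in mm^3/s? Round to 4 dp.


Rate = 0.97 * 0.1 * 29.4 = 2.8518 mm^3/s


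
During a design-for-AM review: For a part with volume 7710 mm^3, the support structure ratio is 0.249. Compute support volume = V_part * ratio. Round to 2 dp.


V_support = 7710 * 0.249 = 1919.79 mm^3


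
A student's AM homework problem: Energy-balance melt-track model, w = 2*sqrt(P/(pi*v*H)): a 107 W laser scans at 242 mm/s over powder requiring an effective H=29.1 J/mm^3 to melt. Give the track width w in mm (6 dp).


w = 2*sqrt(107/(pi*242*29.1)) = 0.139089 mm


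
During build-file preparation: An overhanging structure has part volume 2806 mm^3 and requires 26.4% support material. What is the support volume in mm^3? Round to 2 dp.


V_support = 2806 * 0.264 = 740.78 mm^3


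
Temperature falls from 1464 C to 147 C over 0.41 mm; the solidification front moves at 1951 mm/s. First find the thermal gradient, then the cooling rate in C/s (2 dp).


G = (1464-147)/0.41 = 3212.19512195 C/mm
CR = 3212.19512195 * 1951 = 6266992.68 C/s


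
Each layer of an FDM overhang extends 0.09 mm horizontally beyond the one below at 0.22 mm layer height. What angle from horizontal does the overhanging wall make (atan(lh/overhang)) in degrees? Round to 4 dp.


angle = atan(0.22/0.09) = 67.751 degrees


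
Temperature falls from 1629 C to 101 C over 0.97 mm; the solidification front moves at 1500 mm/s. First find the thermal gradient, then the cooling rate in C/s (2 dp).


G = (1629-101)/0.97 = 1575.25773196 C/mm
CR = 1575.25773196 * 1500 = 2362886.6 C/s


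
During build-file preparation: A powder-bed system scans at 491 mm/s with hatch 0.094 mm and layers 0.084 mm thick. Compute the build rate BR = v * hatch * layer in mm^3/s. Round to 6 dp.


Rate = 491 * 0.094 * 0.084 = 3.876936 mm^3/s


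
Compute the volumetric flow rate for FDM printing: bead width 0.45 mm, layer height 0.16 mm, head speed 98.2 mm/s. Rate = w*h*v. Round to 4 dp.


Rate = 0.45 * 0.16 * 98.2 = 7.0704 mm^3/s


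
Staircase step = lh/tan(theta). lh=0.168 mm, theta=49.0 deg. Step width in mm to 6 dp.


step = 0.168 / tan(49.0) = 0.14604 mm


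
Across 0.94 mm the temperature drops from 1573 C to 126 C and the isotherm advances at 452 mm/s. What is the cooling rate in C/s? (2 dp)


G = (1573-126)/0.94 = 1539.36170213 C/mm
CR = 1539.36170213 * 452 = 695791.49 C/s


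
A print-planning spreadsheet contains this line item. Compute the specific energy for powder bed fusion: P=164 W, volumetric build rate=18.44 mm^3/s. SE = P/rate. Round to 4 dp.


SE = 164 / 18.44 = 8.8937 J/mm^3


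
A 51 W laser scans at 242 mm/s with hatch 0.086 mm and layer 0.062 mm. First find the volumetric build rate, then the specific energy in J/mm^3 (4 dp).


Build rate = 242 * 0.086 * 0.062 = 1.290344 mm^3/s
SE = 51 / 1.290344 = 39.5243 J/mm^3


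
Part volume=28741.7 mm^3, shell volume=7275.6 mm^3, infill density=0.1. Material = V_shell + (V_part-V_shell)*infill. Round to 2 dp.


V_infill = (28741.7 - 7275.6) * 0.1 = 2146.61
V_total = 7275.6 + 2146.61 = 9422.21 mm^3


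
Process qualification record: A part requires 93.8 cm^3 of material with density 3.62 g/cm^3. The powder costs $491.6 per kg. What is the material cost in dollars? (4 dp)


Mass = 93.8*3.62/1000 = 0.339556 kg
Cost = 0.339556 * 491.6 = 166.9257 $


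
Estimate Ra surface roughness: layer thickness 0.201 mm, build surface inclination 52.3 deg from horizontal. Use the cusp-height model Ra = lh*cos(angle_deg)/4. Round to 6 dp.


Ra = 0.201 * cos(52.3) / 4 = 0.030729 mm


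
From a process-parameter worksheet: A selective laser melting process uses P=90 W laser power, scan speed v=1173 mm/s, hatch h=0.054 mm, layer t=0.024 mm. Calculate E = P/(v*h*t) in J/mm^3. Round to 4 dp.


E = 90 / (1173*0.054*0.024) = 59.2024 J/mm^3


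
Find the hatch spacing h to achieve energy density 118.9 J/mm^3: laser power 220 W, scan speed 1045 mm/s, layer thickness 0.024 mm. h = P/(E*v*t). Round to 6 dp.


h = 220 / (118.9*1045*0.024) = 0.073776 mm


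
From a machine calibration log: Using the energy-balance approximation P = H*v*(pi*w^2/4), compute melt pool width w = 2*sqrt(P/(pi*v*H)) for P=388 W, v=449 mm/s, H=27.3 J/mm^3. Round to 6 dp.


w = 2*sqrt(388/(pi*449*27.3)) = 0.200755 mm


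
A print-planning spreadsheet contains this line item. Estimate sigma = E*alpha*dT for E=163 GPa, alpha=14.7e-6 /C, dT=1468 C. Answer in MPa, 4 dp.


sigma = 163*1000 * 14.7e-6 * 1468 = 3517.4748 MPa


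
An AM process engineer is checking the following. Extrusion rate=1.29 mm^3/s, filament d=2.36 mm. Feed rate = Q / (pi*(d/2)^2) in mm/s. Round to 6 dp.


A = pi*(2.36/2)^2 = 4.374354
v = 1.29 / 4.374354 = 0.294901 mm/s


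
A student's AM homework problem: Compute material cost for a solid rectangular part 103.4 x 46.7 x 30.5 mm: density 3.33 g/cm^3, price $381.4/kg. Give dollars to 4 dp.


V = 103.4 * 46.7 * 30.5 = 147277.79 mm^3 = 147.27779 cm^3
Mass = 147.27779 * 3.33 / 1000 = 0.49043504 kg
Cost = 0.49043504 * 381.4 = 187.0519 $


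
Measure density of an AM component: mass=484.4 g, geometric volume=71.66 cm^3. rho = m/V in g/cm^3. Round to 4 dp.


rho = 484.4 / 71.66 = 6.7597 g/cm^3


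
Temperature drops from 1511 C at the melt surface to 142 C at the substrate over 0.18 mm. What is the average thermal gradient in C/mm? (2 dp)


G = (1511-142)/0.18 = 7605.56 C/mm


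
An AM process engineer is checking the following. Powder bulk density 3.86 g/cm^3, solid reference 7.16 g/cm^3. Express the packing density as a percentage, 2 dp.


Packing = (3.86/7.16)*100 = 53.91 %


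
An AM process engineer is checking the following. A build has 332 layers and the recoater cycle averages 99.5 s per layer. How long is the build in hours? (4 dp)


t = 332 * 99.5 / 3600 = 9.1761 hrs


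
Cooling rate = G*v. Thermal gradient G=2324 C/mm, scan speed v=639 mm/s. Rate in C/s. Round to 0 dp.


CR = 2324 * 639 = 1485036 C/s


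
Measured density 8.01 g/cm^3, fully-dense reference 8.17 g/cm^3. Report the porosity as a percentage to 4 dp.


Porosity = (1-8.01/8.17)*100 = 1.9584 %


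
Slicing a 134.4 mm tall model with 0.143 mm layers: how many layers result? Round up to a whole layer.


Layers = ceil(134.4/0.143) = 940


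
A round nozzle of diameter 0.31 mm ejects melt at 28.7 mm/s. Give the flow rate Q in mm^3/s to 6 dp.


A = pi*(0.31/2)^2 = 0.07547676 mm^2
Q = 0.07547676 * 28.7 = 2.166183 mm^3/s


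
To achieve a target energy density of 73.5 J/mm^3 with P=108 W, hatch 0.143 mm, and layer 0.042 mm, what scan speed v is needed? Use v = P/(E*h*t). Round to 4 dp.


v = 108 / (73.5*0.143*0.042) = 244.6533 mm/s


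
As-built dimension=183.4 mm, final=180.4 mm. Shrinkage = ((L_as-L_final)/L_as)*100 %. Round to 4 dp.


Shrinkage = ((183.4-180.4)/183.4)*100 = 1.6358 %


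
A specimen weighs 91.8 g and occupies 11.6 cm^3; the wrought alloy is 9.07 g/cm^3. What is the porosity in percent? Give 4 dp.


rho_part = 91.8 / 11.6 = 7.9137931 g/cm^3
Porosity = (1 - 7.9137931/9.07)*100 = 12.7476 %


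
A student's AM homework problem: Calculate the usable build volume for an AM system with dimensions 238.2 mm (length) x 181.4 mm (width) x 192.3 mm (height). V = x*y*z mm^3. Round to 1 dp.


V = 238.2 * 181.4 * 192.3 = 8309183.0 mm^3


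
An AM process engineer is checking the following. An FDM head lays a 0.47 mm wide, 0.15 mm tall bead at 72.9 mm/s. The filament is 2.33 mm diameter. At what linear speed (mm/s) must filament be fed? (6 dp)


Q = 0.47 * 0.15 * 72.9 = 5.13945 mm^3/s
A_fil = pi*(2.33/2)^2 = 4.26384809 mm^2
v_feed = 5.13945 / 4.26384809 = 1.205355 mm/s


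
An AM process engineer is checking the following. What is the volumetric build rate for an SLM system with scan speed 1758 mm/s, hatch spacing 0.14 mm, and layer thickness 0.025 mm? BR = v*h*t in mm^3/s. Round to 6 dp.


Rate = 1758 * 0.14 * 0.025 = 6.153 mm^3/s


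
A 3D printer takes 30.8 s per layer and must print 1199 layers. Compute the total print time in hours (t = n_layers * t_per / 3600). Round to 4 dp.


t = 1199 * 30.8 / 3600 = 10.2581 hrs


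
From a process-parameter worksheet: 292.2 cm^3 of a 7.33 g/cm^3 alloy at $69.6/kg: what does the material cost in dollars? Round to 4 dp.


Mass = 292.2*7.33/1000 = 2.141826 kg
Cost = 2.141826 * 69.6 = 149.0711 $


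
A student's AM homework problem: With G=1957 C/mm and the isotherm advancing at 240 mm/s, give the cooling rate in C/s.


CR = 1957 * 240 = 469680 C/s


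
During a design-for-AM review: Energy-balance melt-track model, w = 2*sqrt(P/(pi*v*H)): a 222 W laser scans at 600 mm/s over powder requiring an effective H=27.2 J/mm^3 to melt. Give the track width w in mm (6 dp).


w = 2*sqrt(222/(pi*600*27.2)) = 0.131605 mm


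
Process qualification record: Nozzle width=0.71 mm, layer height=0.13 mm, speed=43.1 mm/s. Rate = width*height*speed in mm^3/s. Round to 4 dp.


Rate = 0.71 * 0.13 * 43.1 = 3.9781 mm^3/s


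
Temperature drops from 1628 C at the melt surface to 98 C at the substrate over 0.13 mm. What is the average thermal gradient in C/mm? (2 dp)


G = (1628-98)/0.13 = 11769.23 C/mm


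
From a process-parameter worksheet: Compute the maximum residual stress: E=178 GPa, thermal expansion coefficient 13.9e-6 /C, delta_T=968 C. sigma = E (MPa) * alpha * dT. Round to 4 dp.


sigma = 178*1000 * 13.9e-6 * 968 = 2395.0256 MPa


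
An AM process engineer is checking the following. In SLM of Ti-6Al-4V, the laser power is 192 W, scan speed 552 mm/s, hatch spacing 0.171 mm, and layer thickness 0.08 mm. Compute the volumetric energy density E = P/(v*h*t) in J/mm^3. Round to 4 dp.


E = 192 / (552*0.171*0.08) = 25.4259 J/mm^3


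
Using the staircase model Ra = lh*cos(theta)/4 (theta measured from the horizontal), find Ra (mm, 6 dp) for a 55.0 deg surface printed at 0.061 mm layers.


Ra = 0.061 * cos(55.0) / 4 = 0.008747 mm


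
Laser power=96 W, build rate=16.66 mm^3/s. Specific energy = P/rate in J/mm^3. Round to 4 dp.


SE = 96 / 16.66 = 5.7623 J/mm^3


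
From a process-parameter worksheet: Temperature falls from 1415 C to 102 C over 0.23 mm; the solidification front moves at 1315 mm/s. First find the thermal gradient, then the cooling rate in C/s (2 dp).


G = (1415-102)/0.23 = 5708.69565217 C/mm
CR = 5708.69565217 * 1315 = 7506934.78 C/s


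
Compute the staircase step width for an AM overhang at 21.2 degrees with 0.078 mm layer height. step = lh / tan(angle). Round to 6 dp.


step = 0.078 / tan(21.2) = 0.201096 mm


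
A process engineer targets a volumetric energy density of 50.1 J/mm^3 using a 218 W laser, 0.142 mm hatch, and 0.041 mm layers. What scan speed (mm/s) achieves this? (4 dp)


v = 218 / (50.1*0.142*0.041) = 747.3888 mm/s


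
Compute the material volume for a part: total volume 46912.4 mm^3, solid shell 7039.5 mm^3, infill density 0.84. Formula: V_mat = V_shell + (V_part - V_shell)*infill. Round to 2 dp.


V_infill = (46912.4 - 7039.5) * 0.84 = 33493.24
V_total = 7039.5 + 33493.24 = 40532.74 mm^3


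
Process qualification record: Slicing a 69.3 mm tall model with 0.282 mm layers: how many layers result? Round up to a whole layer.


Layers = ceil(69.3/0.282) = 246


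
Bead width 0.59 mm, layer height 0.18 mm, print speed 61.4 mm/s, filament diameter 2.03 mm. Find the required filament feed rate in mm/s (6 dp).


Q = 0.59 * 0.18 * 61.4 = 6.52068 mm^3/s
A_fil = pi*(2.03/2)^2 = 3.23654729 mm^2
v_feed = 6.52068 / 3.23654729 = 2.014703 mm/s


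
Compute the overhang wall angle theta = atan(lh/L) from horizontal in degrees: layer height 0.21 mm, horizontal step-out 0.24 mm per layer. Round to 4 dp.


angle = atan(0.21/0.24) = 41.1859 degrees


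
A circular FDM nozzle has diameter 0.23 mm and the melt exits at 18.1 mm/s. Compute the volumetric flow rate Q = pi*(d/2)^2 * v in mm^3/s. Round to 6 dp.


A = pi*(0.23/2)^2 = 0.04154756 mm^2
Q = 0.04154756 * 18.1 = 0.752011 mm^3/s


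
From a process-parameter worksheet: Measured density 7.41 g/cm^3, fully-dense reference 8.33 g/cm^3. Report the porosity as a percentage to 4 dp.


Porosity = (1-7.41/8.33)*100 = 11.0444 %


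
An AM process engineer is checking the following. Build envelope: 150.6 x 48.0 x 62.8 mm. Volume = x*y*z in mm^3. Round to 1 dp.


V = 150.6 * 48.0 * 62.8 = 453968.6 mm^3


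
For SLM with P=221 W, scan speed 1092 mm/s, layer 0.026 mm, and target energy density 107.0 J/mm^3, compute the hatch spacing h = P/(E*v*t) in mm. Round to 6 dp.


h = 221 / (107.0*1092*0.026) = 0.072747 mm


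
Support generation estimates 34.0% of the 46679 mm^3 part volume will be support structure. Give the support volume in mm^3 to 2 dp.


V_support = 46679 * 0.34 = 15870.86 mm^3


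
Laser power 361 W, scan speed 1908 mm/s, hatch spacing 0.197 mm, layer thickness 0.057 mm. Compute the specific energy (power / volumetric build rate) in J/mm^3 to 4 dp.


Build rate = 1908 * 0.197 * 0.057 = 21.424932 mm^3/s
SE = 361 / 21.424932 = 16.8495 J/mm^3


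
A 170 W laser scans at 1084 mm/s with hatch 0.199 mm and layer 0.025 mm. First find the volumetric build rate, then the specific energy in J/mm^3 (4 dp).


Build rate = 1084 * 0.199 * 0.025 = 5.3929 mm^3/s
SE = 170 / 5.3929 = 31.5229 J/mm^3


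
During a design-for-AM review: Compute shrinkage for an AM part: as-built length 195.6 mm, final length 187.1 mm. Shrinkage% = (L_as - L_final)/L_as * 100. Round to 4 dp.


Shrinkage = ((195.6-187.1)/195.6)*100 = 4.3456 %


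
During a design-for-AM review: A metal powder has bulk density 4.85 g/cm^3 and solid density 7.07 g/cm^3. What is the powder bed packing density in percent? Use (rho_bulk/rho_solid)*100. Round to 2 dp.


Packing = (4.85/7.07)*100 = 68.6 %


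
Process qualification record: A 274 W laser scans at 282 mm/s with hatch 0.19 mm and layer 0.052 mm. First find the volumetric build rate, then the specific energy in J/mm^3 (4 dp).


Build rate = 282 * 0.19 * 0.052 = 2.78616 mm^3/s
SE = 274 / 2.78616 = 98.3432 J/mm^3


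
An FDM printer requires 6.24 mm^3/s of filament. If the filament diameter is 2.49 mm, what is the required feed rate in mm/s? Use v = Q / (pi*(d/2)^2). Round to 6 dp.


A = pi*(2.49/2)^2 = 4.869547
v = 6.24 / 4.869547 = 1.281433 mm/s


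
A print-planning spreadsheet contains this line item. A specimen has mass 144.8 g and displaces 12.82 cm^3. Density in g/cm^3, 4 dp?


rho = 144.8 / 12.82 = 11.2949 g/cm^3


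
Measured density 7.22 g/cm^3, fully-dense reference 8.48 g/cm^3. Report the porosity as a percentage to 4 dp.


Porosity = (1-7.22/8.48)*100 = 14.8585 %


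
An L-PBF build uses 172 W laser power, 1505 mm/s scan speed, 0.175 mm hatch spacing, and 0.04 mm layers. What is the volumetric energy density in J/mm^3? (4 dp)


E = 172 / (1505*0.175*0.04) = 16.3265 J/mm^3


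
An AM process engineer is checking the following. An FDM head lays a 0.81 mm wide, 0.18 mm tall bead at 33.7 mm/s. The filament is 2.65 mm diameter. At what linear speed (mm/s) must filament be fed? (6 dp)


Q = 0.81 * 0.18 * 33.7 = 4.91346 mm^3/s
A_fil = pi*(2.65/2)^2 = 5.5154586 mm^2
v_feed = 4.91346 / 5.5154586 = 0.890852 mm/s


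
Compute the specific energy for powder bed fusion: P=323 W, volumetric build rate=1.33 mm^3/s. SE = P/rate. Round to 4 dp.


SE = 323 / 1.33 = 242.8571 J/mm^3


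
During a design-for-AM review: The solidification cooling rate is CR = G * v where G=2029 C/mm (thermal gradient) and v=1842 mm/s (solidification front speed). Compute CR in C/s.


CR = 2029 * 1842 = 3737418 C/s


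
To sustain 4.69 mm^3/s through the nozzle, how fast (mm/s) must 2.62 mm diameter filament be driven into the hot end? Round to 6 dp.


A = pi*(2.62/2)^2 = 5.391287
v = 4.69 / 5.391287 = 0.869922 mm/s


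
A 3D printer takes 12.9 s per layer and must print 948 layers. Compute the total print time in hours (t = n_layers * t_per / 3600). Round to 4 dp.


t = 948 * 12.9 / 3600 = 3.397 hrs


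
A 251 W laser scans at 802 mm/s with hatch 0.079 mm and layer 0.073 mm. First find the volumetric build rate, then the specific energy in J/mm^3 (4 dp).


Build rate = 802 * 0.079 * 0.073 = 4.625134 mm^3/s
SE = 251 / 4.625134 = 54.2687 J/mm^3


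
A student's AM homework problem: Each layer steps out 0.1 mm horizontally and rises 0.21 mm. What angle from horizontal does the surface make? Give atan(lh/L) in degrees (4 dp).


angle = atan(0.21/0.1) = 64.5367 degrees


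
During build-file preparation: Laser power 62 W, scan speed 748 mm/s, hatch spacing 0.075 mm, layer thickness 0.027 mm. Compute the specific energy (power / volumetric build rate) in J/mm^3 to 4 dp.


Build rate = 748 * 0.075 * 0.027 = 1.5147 mm^3/s
SE = 62 / 1.5147 = 40.9322 J/mm^3


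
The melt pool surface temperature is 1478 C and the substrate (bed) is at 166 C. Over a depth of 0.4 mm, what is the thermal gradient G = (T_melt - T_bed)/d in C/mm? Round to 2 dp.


G = (1478-166)/0.4 = 3280.0 C/mm


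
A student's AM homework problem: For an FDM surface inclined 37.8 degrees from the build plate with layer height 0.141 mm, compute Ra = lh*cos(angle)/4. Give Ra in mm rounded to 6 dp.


Ra = 0.141 * cos(37.8) / 4 = 0.027853 mm


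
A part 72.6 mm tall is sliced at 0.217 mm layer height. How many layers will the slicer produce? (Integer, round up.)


Layers = ceil(72.6/0.217) = 335


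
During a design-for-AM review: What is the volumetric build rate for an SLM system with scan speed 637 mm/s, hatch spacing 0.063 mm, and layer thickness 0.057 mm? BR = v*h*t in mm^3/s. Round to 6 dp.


Rate = 637 * 0.063 * 0.057 = 2.287467 mm^3/s


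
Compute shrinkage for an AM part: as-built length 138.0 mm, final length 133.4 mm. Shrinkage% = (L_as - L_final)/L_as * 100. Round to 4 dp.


Shrinkage = ((138.0-133.4)/138.0)*100 = 3.3333 %


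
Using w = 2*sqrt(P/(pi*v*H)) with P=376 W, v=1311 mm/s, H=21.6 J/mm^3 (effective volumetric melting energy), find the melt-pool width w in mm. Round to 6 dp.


w = 2*sqrt(376/(pi*1311*21.6)) = 0.130023 mm


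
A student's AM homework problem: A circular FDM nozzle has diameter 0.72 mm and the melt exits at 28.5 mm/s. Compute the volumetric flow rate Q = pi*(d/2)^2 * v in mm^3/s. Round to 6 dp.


A = pi*(0.72/2)^2 = 0.40715041 mm^2
Q = 0.40715041 * 28.5 = 11.603787 mm^3/s


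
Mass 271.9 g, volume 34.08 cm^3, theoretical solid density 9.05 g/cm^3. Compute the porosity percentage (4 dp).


rho_part = 271.9 / 34.08 = 7.97828638 g/cm^3
Porosity = (1 - 7.97828638/9.05)*100 = 11.8421 %


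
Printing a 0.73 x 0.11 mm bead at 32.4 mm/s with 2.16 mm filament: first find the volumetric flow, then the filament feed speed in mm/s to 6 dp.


Q = 0.73 * 0.11 * 32.4 = 2.60172 mm^3/s
A_fil = pi*(2.16/2)^2 = 3.66435367 mm^2
v_feed = 2.60172 / 3.66435367 = 0.710008 mm/s


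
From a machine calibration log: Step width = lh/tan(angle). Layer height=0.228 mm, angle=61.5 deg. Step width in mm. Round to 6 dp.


step = 0.228 / tan(61.5) = 0.123794 mm


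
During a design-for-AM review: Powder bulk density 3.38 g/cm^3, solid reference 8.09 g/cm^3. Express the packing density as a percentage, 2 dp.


Packing = (3.38/8.09)*100 = 41.78 %


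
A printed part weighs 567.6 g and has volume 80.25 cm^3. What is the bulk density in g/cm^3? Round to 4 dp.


rho = 567.6 / 80.25 = 7.0729 g/cm^3


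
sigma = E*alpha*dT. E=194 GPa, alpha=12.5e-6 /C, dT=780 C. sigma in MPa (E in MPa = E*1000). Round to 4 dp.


sigma = 194*1000 * 12.5e-6 * 780 = 1891.5 MPa


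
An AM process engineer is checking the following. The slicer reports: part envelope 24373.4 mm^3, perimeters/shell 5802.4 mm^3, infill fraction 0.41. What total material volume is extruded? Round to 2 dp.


V_infill = (24373.4 - 5802.4) * 0.41 = 7614.11
V_total = 5802.4 + 7614.11 = 13416.51 mm^3


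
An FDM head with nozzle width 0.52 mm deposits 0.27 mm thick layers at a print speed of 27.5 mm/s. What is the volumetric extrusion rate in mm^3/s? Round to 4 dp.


Rate = 0.52 * 0.27 * 27.5 = 3.861 mm^3/s


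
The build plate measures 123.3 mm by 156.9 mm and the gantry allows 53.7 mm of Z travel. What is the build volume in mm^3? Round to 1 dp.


V = 123.3 * 156.9 * 53.7 = 1038867.8 mm^3


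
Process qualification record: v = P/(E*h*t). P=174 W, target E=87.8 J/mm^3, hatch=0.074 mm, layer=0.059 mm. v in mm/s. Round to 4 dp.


v = 174 / (87.8*0.074*0.059) = 453.9113 mm/s


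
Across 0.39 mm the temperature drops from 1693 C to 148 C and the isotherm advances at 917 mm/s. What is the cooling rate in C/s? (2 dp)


G = (1693-148)/0.39 = 3961.53846154 C/mm
CR = 3961.53846154 * 917 = 3632730.77 C/s


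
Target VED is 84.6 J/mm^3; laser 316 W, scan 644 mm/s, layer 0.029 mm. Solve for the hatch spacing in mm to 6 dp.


h = 316 / (84.6*644*0.029) = 0.200001 mm


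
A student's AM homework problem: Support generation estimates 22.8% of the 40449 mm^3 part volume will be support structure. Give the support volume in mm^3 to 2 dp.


V_support = 40449 * 0.228 = 9222.37 mm^3


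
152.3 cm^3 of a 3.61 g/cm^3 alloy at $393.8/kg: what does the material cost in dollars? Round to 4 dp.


Mass = 152.3*3.61/1000 = 0.549803 kg
Cost = 0.549803 * 393.8 = 216.5124 $


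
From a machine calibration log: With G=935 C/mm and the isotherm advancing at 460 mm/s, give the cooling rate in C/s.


CR = 935 * 460 = 430100 C/s


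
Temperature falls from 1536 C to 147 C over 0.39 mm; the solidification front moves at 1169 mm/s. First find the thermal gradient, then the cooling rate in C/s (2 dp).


G = (1536-147)/0.39 = 3561.53846154 C/mm
CR = 3561.53846154 * 1169 = 4163438.46 C/s


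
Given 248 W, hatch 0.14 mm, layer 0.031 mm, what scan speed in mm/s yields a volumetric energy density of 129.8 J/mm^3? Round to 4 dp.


v = 248 / (129.8*0.14*0.031) = 440.2377 mm/s


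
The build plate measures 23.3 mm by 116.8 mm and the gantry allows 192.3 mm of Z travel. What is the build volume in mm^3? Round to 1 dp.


V = 23.3 * 116.8 * 192.3 = 523332.9 mm^3


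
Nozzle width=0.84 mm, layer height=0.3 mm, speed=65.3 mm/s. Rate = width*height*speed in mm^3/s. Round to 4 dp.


Rate = 0.84 * 0.3 * 65.3 = 16.4556 mm^3/s


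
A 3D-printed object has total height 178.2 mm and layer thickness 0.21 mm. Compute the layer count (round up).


Layers = ceil(178.2/0.21) = 849


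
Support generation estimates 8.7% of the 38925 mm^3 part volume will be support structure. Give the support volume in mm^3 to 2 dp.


V_support = 38925 * 0.087 = 3386.48 mm^3
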